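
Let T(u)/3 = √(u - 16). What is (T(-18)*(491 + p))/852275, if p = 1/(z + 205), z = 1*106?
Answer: 458106*I*√34/265057525 ≈ 0.010078*I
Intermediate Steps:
T(u) = 3*√(-16 + u) (T(u) = 3*√(u - 16) = 3*√(-16 + u))
z = 106
p = 1/311 (p = 1/(106 + 205) = 1/311 ≈ 0.0032154)
(T(-18)*(491 + p))/852275 = ((3*√(-16 - 18))*(491 + 1/311))/852275 = ((3*√(-34))*(152702/311))*(1/852275) = ((3*(I*√34))*(152702/311))*(1/852275) = ((3*I*√34)*(152702/311))*(1/852275) = (458106*I*√34/311)*(1/852275) = 458106*I*√34/265057525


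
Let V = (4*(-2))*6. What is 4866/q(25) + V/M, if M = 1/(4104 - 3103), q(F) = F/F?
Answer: -43182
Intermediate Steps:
q(F) = 1
M = 1/1001 ≈ 0.00099900
V = -48 (V = -8*6 = -48)
4866/q(25) + V/M = 4866/1 - 48/1/1001 = 4866*1 - 48*1001 = 4866 - 48048 = -43182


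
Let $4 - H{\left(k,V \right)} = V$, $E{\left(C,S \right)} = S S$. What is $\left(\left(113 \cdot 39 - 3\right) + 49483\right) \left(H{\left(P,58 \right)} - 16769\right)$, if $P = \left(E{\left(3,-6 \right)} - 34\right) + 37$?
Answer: $-906541001$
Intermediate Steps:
$E{\left(C,S \right)} = S^{2}$
$P = 39$ ($P = \left(\left(-6\right)^{2} - 34\right) + 37 = \left(36 - 34\right) + 37 = 2 + 37 = 39$)
$H{\left(k,V \right)} = 4 - V$
$\left(\left(113 \cdot 39 - 3\right) + 49483\right) \left(H{\left(P,58 \right)} - 16769\right) = \left(\left(113 \cdot 39 - 3\right) + 49483\right) \left(\left(4 - 58\right) - 16769\right) = \left(\left(4407 - 3\right) + 49483\right) \left(\left(4 - 58\right) - 16769\right) = \left(4404 + 49483\right) \left(-54 - 16769\right) = 53887 \left(-16823\right) = -906541001$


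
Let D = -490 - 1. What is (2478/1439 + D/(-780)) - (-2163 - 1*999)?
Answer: 3551731429/1122420 ≈ 3164.4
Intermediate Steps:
D = -491
(2478/1439 + D/(-780)) - (-2163 - 1*999) = (2478/1439 - 491/(-780)) - (-2163 - 1*999) = (2478*(1/1439) - 491*(-1/780)) - (-2163 - 999) = (2478/1439 + 491/780) - 1*(-3162) = 2639389/1122420 + 3162 = 3551731429/1122420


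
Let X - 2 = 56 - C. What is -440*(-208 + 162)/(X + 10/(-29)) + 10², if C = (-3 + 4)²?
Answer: 751260/1643 ≈ 457.25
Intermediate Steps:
C = 1 (C = 1² = 1)
X = 57 (X = 2 + (56 - 1*1) = 2 + (56 - 1) = 2 + 55 = 57)
-440*(-208 + 162)/(X + 10/(-29)) + 10² = -440*(-208 + 162)/(57 + 10/(-29)) + 10² = -(-20240)/(57 + 10*(-1/29)) + 100 = -(-20240)/(57 - 10/29) + 100 = -(-20240)/1643/29 + 100 = -(-20240)*29/1643 + 100 = -440*(-1334/1643) + 100 = 586960/1643 + 100 = 751260/1643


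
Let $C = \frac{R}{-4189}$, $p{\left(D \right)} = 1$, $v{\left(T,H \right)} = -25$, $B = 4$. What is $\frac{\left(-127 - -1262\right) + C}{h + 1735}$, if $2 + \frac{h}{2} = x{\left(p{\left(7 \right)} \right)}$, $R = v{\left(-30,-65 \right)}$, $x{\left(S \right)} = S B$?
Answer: $\frac{4754540}{7284671} \approx 0.65268$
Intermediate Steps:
$x{\left(S \right)} = 4 S$ ($x{\left(S \right)} = S 4 = 4 S$)
$R = -25$
$h = 4$ ($h = -4 + 2 \cdot 4 \cdot 1 = -4 + 2 \cdot 4 = -4 + 8 = 4$)
$C = \frac{25}{4189}$ ($C = - \frac{25}{-4189} = \left(-25\right) \left(- \frac{1}{4189}\right) = \frac{25}{4189} \approx 0.005968$)
$\frac{\left(-127 - -1262\right) + C}{h + 1735} = \frac{\left(-127 - -1262\right) + \frac{25}{4189}}{4 + 1735} = \frac{\left(-127 + 1262\right) + \frac{25}{4189}}{1739} = \left(1135 + \frac{25}{4189}\right) \frac{1}{1739} = \frac{4754540}{4189} \cdot \frac{1}{1739} = \frac{4754540}{7284671}$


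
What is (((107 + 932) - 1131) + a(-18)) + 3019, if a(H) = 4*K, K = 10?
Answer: 2967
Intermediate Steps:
a(H) = 40 (a(H) = 4*10 = 40)
(((107 + 932) - 1131) + a(-18)) + 3019 = (((107 + 932) - 1131) + 40) + 3019 = ((1039 - 1131) + 40) + 3019 = (-92 + 40) + 3019 = -52 + 3019 = 2967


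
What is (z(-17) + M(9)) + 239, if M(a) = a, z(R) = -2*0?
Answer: 248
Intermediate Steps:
z(R) = 0
(z(-17) + M(9)) + 239 = (0 + 9) + 239 = 9 + 239 = 248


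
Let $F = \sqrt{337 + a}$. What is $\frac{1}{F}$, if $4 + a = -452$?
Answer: $- \frac{i \sqrt{119}}{119} \approx - 0.09167 i$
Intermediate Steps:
$a = -456$ ($a = -4 - 452 = -456$)
$F = i \sqrt{119}$ ($F = \sqrt{337 - 456} = \sqrt{-119} = i \sqrt{119} \approx 10.909 i$)
$\frac{1}{F} = \frac{1}{i \sqrt{119}} = - \frac{i \sqrt{119}}{119}$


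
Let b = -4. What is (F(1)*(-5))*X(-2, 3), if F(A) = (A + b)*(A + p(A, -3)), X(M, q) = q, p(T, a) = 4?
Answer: 225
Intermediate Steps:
F(A) = (-4 + A)*(4 + A) (F(A) = (A - 4)*(A + 4) = (-4 + A)*(4 + A))
(F(1)*(-5))*X(-2, 3) = ((-16 + 1**2)*(-5))*3 = ((-16 + 1)*(-5))*3 = -15*(-5)*3 = 75*3 = 225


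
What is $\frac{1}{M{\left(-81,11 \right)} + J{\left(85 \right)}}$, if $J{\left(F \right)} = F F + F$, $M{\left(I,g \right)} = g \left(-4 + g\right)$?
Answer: $\frac{1}{7387} \approx 0.00013537$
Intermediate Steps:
$J{\left(F \right)} = F + F^{2}$ ($J{\left(F \right)} = F^{2} + F = F + F^{2}$)
$\frac{1}{M{\left(-81,11 \right)} + J{\left(85 \right)}} = \frac{1}{11 \left(-4 + 11\right) + 85 \left(1 + 85\right)} = \frac{1}{11 \cdot 7 + 85 \cdot 86} = \frac{1}{77 + 7310} = \frac{1}{7387}$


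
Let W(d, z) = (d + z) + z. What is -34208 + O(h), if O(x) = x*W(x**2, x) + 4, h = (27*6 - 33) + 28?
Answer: 3884987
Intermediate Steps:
W(d, z) = d + 2*z
h = 157 (h = (162 - 33) + 28 = 129 + 28 = 157)
O(x) = 4 + x*(x**2 + 2*x) (O(x) = x*(x**2 + 2*x) + 4 = 4 + x*(x**2 + 2*x))
-34208 + O(h) = -34208 + (4 + 157**2*(2 + 157)) = -34208 + (4 + 24649*159) = -34208 + (4 + 3919191) = -34208 + 3919195 = 3884987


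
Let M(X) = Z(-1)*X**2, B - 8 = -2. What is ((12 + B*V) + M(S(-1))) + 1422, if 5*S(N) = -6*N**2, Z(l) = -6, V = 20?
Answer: 38634/25 ≈ 1545.4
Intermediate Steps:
B = 6 (B = 8 - 2 = 6)
S(N) = -6*N**2/5 (S(N) = (-6*N**2)/5 = -6*N**2/5)
M(X) = -6*X**2
((12 + B*V) + M(S(-1))) + 1422 = ((12 + 6*20) - 6*(-6/5*(-1)**2)**2) + 1422 = ((12 + 120) - 6*(-6/5*1)**2) + 1422 = (132 - 6*(-6/5)**2) + 1422 = (132 - 6*36/25) + 1422 = (132 - 216/25) + 1422 = 3084/25 + 1422 = 38634/25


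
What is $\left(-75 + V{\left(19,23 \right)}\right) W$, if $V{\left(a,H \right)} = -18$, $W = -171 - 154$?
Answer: $30225$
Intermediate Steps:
$W = -325$
$\left(-75 + V{\left(19,23 \right)}\right) W = \left(-75 - 18\right) \left(-325\right) = \left(-93\right) \left(-325\right) = 30225$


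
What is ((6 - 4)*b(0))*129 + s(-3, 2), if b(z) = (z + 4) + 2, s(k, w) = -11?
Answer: 1537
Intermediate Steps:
b(z) = 6 + z (b(z) = (4 + z) + 2 = 6 + z)
((6 - 4)*b(0))*129 + s(-3, 2) = ((6 - 4)*(6 + 0))*129 - 11 = (2*6)*129 - 11 = 12*129 - 11 = 1548 - 11 = 1537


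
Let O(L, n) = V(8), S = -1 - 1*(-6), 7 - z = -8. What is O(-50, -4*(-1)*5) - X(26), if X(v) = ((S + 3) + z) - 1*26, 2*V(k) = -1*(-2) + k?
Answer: 8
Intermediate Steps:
z = 15 (z = 7 - 1*(-8) = 7 + 8 = 15)
S = 5 (S = -1 + 6 = 5)
V(k) = 1 + k/2 (V(k) = (-1*(-2) + k)/2 = (2 + k)/2 = 1 + k/2)
O(L, n) = 5 (O(L, n) = 1 + (½)*8 = 1 + 4 = 5)
X(v) = -3 (X(v) = ((5 + 3) + 15) - 1*26 = (8 + 15) - 26 = 23 - 26 = -3)
O(-50, -4*(-1)*5) - X(26) = 5 - 1*(-3) = 5 + 3 = 8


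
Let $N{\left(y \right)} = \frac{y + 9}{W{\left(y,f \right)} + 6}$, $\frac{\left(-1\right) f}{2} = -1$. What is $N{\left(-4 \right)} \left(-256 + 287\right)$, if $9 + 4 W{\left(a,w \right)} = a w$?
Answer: $\frac{620}{7} \approx 88.571$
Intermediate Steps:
$f = 2$ ($f = \left(-2\right) \left(-1\right) = 2$)
$W{\left(a,w \right)} = - \frac{9}{4} + \frac{a w}{4}$
$N{\left(y \right)} = \frac{9 + y}{\frac{15}{4} + \frac{y}{2}}$ ($N{\left(y \right)} = \frac{y + 9}{\left(- \frac{9}{4} + \frac{1}{4} y 2\right) + 6} = \frac{9 + y}{\left(- \frac{9}{4} + \frac{y}{2}\right) + 6} = \frac{9 + y}{\frac{15}{4} + \frac{y}{2}}$)
$N{\left(-4 \right)} \left(-256 + 287\right) = \frac{4 \left(9 - 4\right)}{15 + 2 \left(-4\right)} \left(-256 + 287\right) = 4 \frac{1}{15 - 8} \cdot 5 \cdot 31 = 4 \cdot \frac{1}{7} \cdot 5 \cdot 31 = \frac{20}{7} \cdot 31 = \frac{620}{7}$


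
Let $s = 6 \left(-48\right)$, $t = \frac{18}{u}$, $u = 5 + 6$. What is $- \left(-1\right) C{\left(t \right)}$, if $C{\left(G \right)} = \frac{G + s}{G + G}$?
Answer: $- \frac{175}{2} \approx -87.5$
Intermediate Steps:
$u = 11$
$t = \frac{18}{11} \approx 1.6364$
$s = -288$
$C{\left(G \right)} = \frac{-288 + G}{2 G}$ ($C{\left(G \right)} = \frac{G - 288}{G + G} = \frac{-288 + G}{2 G}$)
$- \left(-1\right) C{\left(t \right)} = - \left(-1\right) \frac{-288 + \frac{18}{11}}{2 \cdot \frac{18}{11}} = - \left(-1\right) \frac{1}{2} \cdot \frac{11}{18} \left(- \frac{3150}{11}\right) = - \frac{\left(-1\right) \left(-175\right)}{2} = \left(-1\right) \frac{175}{2} = - \frac{175}{2}$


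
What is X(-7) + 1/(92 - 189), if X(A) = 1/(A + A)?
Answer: -111/1358 ≈ -0.081738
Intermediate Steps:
X(A) = 1/(2*A)
X(-7) + 1/(92 - 189) = (½)/(-7) + 1/(92 - 189) = (½)*(-⅐) + 1/(-97) = -1/14 - 1/97 = -111/1358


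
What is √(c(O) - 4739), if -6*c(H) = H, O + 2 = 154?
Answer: I*√42879/3 ≈ 69.024*I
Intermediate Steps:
O = 152 (O = -2 + 154 = 152)
c(H) = -H/6
√(c(O) - 4739) = √(-⅙*152 - 4739) = √(-76/3 - 4739) = √(-14293/3) = I*√42879/3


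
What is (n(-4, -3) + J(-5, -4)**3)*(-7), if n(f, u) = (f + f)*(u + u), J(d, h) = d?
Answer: 539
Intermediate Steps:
n(f, u) = 4*f*u (n(f, u) = (2*f)*(2*u) = 4*f*u)
(n(-4, -3) + J(-5, -4)**3)*(-7) = (4*(-4)*(-3) + (-5)**3)*(-7) = (48 - 125)*(-7) = -77*(-7) = 539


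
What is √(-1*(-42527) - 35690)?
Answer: √6837 ≈ 82.686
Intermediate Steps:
√(-1*(-42527) - 35690) = √(42527 - 35690) = √6837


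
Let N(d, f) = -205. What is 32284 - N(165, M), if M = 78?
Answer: 32489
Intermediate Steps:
32284 - N(165, M) = 32284 - 1*(-205) = 32284 + 205 = 32489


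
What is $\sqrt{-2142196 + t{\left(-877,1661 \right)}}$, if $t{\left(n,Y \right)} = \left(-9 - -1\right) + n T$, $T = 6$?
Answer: $71 i \sqrt{426} \approx 1465.4 i$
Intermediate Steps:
$t{\left(n,Y \right)} = -8 + 6 n$ ($t{\left(n,Y \right)} = \left(-9 - -1\right) + n 6 = \left(-9 + 1\right) + 6 n = -8 + 6 n$)
$\sqrt{-2142196 + t{\left(-877,1661 \right)}} = \sqrt{-2142196 + \left(-8 + 6 \left(-877\right)\right)} = \sqrt{-2142196 - 5270} = \sqrt{-2147466} = 71 i \sqrt{426}$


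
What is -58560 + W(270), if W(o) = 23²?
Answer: -58031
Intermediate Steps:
W(o) = 529
-58560 + W(270) = -58560 + 529 = -58031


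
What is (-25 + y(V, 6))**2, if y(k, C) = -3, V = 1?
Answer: 784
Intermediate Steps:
(-25 + y(V, 6))**2 = (-25 - 3)**2 = (-28)**2 = 784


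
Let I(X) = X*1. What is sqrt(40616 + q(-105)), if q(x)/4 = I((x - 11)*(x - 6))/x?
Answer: 2*sqrt(12288430)/35 ≈ 200.31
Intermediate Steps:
I(X) = X
q(x) = 4*(-11 + x)*(-6 + x)/x (q(x) = 4*(((x - 11)*(x - 6))/x) = 4*(((-11 + x)*(-6 + x))/x) = 4*((-11 + x)*(-6 + x)/x) = 4*(-11 + x)*(-6 + x)/x)
sqrt(40616 + q(-105)) = sqrt(40616 + (-68 + 4*(-105) + 264/(-105))) = sqrt(40616 + (-68 - 420 + 264*(-1/105))) = sqrt(40616 + (-68 - 420 - 88/35)) = sqrt(40616 - 17168/35) = sqrt(1404392/35) = 2*sqrt(12288430)/35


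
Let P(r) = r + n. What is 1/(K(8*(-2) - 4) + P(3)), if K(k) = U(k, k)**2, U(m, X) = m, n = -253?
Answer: 1/150 ≈ 0.0066667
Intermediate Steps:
P(r) = -253 + r (P(r) = r - 253 = -253 + r)
K(k) = k**2
1/(K(8*(-2) - 4) + P(3)) = 1/((8*(-2) - 4)**2 + (-253 + 3)) = 1/((-16 - 4)**2 - 250) = 1/((-20)**2 - 250) = 1/(400 - 250) = 1/150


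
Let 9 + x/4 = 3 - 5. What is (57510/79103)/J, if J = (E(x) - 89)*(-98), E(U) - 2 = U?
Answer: 28755/507762157 ≈ 5.6631e-5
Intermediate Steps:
x = -44 (x = -36 + 4*(3 - 5) = -36 + 4*(-2) = -36 - 8 = -44)
E(U) = 2 + U
J = 12838 (J = ((2 - 44) - 89)*(-98) = (-42 - 89)*(-98) = -131*(-98) = 12838)
(57510/79103)/J = (57510/79103)/12838 = (57510*(1/79103))*(1/12838) = (57510/79103)*(1/12838) = 28755/507762157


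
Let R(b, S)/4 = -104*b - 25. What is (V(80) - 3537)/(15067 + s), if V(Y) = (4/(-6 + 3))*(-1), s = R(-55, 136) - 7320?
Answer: -10607/91581 ≈ -0.11582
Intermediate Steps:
R(b, S) = -100 - 416*b (R(b, S) = 4*(-104*b - 25) = 4*(-25 - 104*b) = -100 - 416*b)
s = 15460 (s = (-100 - 416*(-55)) - 7320 = (-100 + 22880) - 7320 = 22780 - 7320 = 15460)
V(Y) = 4/3 (V(Y) = (4/(-3))*(-1) = -⅓*4*(-1) = -4/3*(-1) = 4/3)
(V(80) - 3537)/(15067 + s) = (4/3 - 3537)/(15067 + 15460) = -10607/3/30527 = -10607/3*1/30527 = -10607/91581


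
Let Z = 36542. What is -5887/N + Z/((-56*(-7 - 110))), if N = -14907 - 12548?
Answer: 520916117/89942580 ≈ 5.7916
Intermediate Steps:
N = -27455
-5887/N + Z/((-56*(-7 - 110))) = -5887/(-27455) + 36542/((-56*(-7 - 110))) = -5887*(-1/27455) + 36542/((-56*(-117))) = 5887/27455 + 36542/6552 = 5887/27455 + 36542*(1/6552) = 5887/27455 + 18271/3276 = 520916117/89942580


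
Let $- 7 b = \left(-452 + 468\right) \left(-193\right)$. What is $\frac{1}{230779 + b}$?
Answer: $\frac{7}{1618541} \approx 4.3249 \cdot 10^{-6}$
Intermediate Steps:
$b = \frac{3088}{7}$ ($b = - \frac{\left(-452 + 468\right) \left(-193\right)}{7} = - \frac{16 \left(-193\right)}{7} = \left(- \frac{1}{7}\right) \left(-3088\right) = \frac{3088}{7} \approx 441.14$)
$\frac{1}{230779 + b} = \frac{1}{230779 + \frac{3088}{7}} = \frac{1}{\frac{1618541}{7}} = \frac{7}{1618541}$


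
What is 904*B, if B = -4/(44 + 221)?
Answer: -3616/265 ≈ -13.645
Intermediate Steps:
B = -4/265 ≈ -0.015094
904*B = 904*(-4/265) = -3616/265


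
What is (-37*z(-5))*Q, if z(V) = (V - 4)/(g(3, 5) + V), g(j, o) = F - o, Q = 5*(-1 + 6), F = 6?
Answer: -8325/4 ≈ -2081.3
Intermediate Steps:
Q = 25 (Q = 5*5 = 25)
g(j, o) = 6 - o
z(V) = (-4 + V)/(1 + V) (z(V) = (V - 4)/((6 - 1*5) + V) = (-4 + V)/((6 - 5) + V) = (-4 + V)/(1 + V))
(-37*z(-5))*Q = -37*(-4 - 5)/(1 - 5)*25 = -37*(-9)/(-4)*25 = -(-37)*(-9)/4*25 = -37*9/4*25 = -333/4*25 = -8325/4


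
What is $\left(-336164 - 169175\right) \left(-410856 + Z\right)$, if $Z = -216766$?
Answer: $317161873858$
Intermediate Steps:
$\left(-336164 - 169175\right) \left(-410856 + Z\right) = \left(-336164 - 169175\right) \left(-410856 - 216766\right) = \left(-505339\right) \left(-627622\right) = 317161873858$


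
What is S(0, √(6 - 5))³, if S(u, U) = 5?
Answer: 125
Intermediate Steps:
S(0, √(6 - 5))³ = 5³ = 125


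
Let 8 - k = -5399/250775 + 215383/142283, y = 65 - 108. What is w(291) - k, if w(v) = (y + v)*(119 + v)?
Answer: 3627813841297308/35681019325 ≈ 1.0167e+5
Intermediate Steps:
y = -43
w(v) = (-43 + v)*(119 + v)
k = 232203668692/35681019325 (k = 8 - (-5399/250775 + 215383/142283) = 8 - 1*53244485908/35681019325 = 8 - 53244485908/35681019325 = 232203668692/35681019325 ≈ 6.5078)
w(291) - k = (-5117 + 291² + 76*291) - 1*232203668692/35681019325 = (-5117 + 84681 + 22116) - 232203668692/35681019325 = 101680 - 232203668692/35681019325 = 3627813841297308/35681019325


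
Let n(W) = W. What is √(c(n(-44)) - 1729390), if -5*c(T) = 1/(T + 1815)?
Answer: I*√135603242533605/8855 ≈ 1315.1*I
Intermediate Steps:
c(T) = -1/(5*(1815 + T)) (c(T) = -1/(5*(T + 1815)) = -1/(5*(1815 + T)))
√(c(n(-44)) - 1729390) = √(-1/(9075 + 5*(-44)) - 1729390) = √(-1/(9075 - 220) - 1729390) = √(-1/8855 - 1729390) = √(-15313748451/8855) = I*√135603242533605/8855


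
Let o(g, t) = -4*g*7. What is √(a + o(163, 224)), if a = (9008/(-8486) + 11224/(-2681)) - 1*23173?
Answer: I*√3589891654232437841/11375483 ≈ 166.56*I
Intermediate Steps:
o(g, t) = -28*g
a = -263663766215/11375483 (a = (9008*(-1/8486) + 11224*(-1/2681)) - 23173 = (-4504/4243 - 11224/2681) - 23173 = -59698656/11375483 - 23173 = -263663766215/11375483 ≈ -23178.)
√(a + o(163, 224)) = √(-263663766215/11375483 - 28*163) = √(-263663766215/11375483 - 4564) = √(-315581470627/11375483) = I*√3589891654232437841/11375483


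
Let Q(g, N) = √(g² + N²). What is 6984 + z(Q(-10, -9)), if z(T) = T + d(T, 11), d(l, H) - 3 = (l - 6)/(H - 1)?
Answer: 34932/5 + 11*√181/10 ≈ 7001.2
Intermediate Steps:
d(l, H) = 3 + (-6 + l)/(-1 + H) (d(l, H) = 3 + (l - 6)/(H - 1) = 3 + (-6 + l)/(-1 + H))
Q(g, N) = √(N² + g²)
z(T) = 12/5 + 11*T/10 (z(T) = T + (-9 + T + 3*11)/(-1 + 11) = T + (-9 + T + 33)/10 = T + (24 + T)/10 = T + (12/5 + T/10) = 12/5 + 11*T/10)
6984 + z(Q(-10, -9)) = 6984 + (12/5 + 11*√((-9)² + (-10)²)/10) = 6984 + (12/5 + 11*√(81 + 100)/10) = 6984 + (12/5 + 11*√181/10) = 34932/5 + 11*√181/10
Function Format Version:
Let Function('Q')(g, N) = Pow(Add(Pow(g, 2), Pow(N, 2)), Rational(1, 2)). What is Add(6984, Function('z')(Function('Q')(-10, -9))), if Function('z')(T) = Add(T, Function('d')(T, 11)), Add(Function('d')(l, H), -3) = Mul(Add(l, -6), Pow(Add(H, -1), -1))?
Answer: Add(Rational(34932, 5), Mul(Rational(11, 10), Pow(181, Rational(1, 2)))) ≈ 7001.2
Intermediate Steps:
Function('d')(l, H) = Add(3, Mul(Pow(Add(-1, H), -1), Add(-6, l))) (Function('d')(l, H) = Add(3, Mul(Add(l, -6), Pow(Add(H, -1), -1))) = Add(3, Mul(Add(-6, l), Pow(Add(-1, H), -1))) = Add(3, Mul(Pow(Add(-1, H), -1), Add(-6, l))))
Function('Q')(g, N) = Pow(Add(Pow(N, 2), Pow(g, 2)), Rational(1, 2))
Function('z')(T) = Add(Rational(12, 5), Mul(Rational(11, 10), T)) (Function('z')(T) = Add(T, Mul(Pow(Add(-1, 11), -1), Add(-9, T, Mul(3, 11)))) = Add(T, Mul(Pow(10, -1), Add(-9, T, 33))) = Add(T, Mul(Rational(1, 10), Add(24, T))) = Add(T, Add(Rational(12, 5), Mul(Rational(1, 10), T))) = Add(Rational(12, 5), Mul(Rational(11, 10), T)))
Add(6984, Function('z')(Function('Q')(-10, -9))) = Add(6984, Add(Rational(12, 5), Mul(Rational(11, 10), Pow(Add(Pow(-9, 2), Pow(-10, 2)), Rational(1, 2))))) = Add(6984, Add(Rational(12, 5), Mul(Rational(11, 10), Pow(Add(81, 100), Rational(1, 2))))) = Add(6984, Add(Rational(12, 5), Mul(Rational(11, 10), Pow(181, Rational(1, 2))))) = Add(Rational(34932, 5), Mul(Rational(11, 10), Pow(181, Rational(1, 2))))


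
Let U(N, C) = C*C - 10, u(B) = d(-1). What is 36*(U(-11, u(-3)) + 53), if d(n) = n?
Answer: 1584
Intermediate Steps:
u(B) = -1
U(N, C) = -10 + C² (U(N, C) = C² - 10 = -10 + C²)
36*(U(-11, u(-3)) + 53) = 36*((-10 + (-1)²) + 53) = 36*((-10 + 1) + 53) = 36*(-9 + 53) = 36*44 = 1584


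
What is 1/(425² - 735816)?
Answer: -1/555191 ≈ -1.8012e-6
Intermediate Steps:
1/(425² - 735816) = 1/(180625 - 735816) = 1/(-555191) = -1/555191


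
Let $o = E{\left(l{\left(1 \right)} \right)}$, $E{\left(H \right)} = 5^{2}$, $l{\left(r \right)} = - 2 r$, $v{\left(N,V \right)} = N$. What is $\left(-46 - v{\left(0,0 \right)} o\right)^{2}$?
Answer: $2116$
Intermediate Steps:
$E{\left(H \right)} = 25$
$o = 25$
$\left(-46 - v{\left(0,0 \right)} o\right)^{2} = \left(-46 - 0 \cdot 25\right)^{2} = \left(-46 - 0\right)^{2} = \left(-46 + 0\right)^{2} = \left(-46\right)^{2} = 2116$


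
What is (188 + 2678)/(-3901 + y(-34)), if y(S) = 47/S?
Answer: -97444/132681 ≈ -0.73442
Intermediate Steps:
(188 + 2678)/(-3901 + y(-34)) = (188 + 2678)/(-3901 + 47/(-34)) = 2866/(-3901 + 47*(-1/34)) = 2866/(-3901 - 47/34) = 2866/(-132681/34) = 2866*(-34/132681) = -97444/132681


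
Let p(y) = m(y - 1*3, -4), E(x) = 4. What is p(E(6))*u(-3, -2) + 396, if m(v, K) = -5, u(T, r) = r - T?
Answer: 391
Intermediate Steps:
p(y) = -5
p(E(6))*u(-3, -2) + 396 = -5*(-2 - 1*(-3)) + 396 = -5*(-2 + 3) + 396 = -5*1 + 396 = -5 + 396 = 391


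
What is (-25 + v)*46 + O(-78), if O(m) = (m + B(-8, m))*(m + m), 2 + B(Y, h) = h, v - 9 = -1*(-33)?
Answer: 25430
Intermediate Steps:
v = 42 (v = 9 - 1*(-33) = 9 + 33 = 42)
B(Y, h) = -2 + h
O(m) = 2*m*(-2 + 2*m) (O(m) = (m + (-2 + m))*(m + m) = (-2 + 2*m)*(2*m) = 2*m*(-2 + 2*m))
(-25 + v)*46 + O(-78) = (-25 + 42)*46 + 4*(-78)*(-1 - 78) = 17*46 + 4*(-78)*(-79) = 782 + 24648 = 25430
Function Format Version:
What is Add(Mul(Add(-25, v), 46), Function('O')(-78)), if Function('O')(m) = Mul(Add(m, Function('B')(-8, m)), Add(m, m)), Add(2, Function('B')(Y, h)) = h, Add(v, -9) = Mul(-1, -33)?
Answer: 25430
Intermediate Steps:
v = 42 (v = Add(9, Mul(-1, -33)) = Add(9, 33) = 42)
Function('B')(Y, h) = Add(-2, h)
Function('O')(m) = Mul(2, m, Add(-2, Mul(2, m))) (Function('O')(m) = Mul(Add(m, Add(-2, m)), Add(m, m)) = Mul(Add(-2, Mul(2, m)), Mul(2, m)) = Mul(2, m, Add(-2, Mul(2, m))))
Add(Mul(Add(-25, v), 46), Function('O')(-78)) = Add(Mul(Add(-25, 42), 46), Mul(4, -78, Add(-1, -78))) = Add(Mul(17, 46), Mul(4, -78, -79)) = Add(782, 24648) = 25430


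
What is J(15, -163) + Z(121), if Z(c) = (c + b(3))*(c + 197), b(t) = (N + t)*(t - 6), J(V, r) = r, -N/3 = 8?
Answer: 58349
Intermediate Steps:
N = -24 (N = -3*8 = -24)
b(t) = (-24 + t)*(-6 + t) (b(t) = (-24 + t)*(t - 6) = (-24 + t)*(-6 + t))
Z(c) = (63 + c)*(197 + c) (Z(c) = (c + (144 + 3**2 - 30*3))*(c + 197) = (c + (144 + 9 - 90))*(197 + c) = (c + 63)*(197 + c) = (63 + c)*(197 + c))
J(15, -163) + Z(121) = -163 + (12411 + 121**2 + 260*121) = -163 + (12411 + 14641 + 31460) = -163 + 58512 = 58349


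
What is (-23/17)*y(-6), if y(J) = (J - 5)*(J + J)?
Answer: -3036/17 ≈ -178.59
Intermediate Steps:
y(J) = 2*J*(-5 + J) (y(J) = (-5 + J)*(2*J) = 2*J*(-5 + J))
(-23/17)*y(-6) = (-23/17)*(2*(-6)*(-5 - 6)) = (-23*1/17)*(2*(-6)*(-11)) = -23/17*132 = -3036/17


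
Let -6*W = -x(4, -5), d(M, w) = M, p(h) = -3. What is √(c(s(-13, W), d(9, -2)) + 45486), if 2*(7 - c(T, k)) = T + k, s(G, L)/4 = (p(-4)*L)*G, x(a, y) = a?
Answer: 3*√20194/2 ≈ 213.16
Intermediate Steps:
W = ⅔ (W = -(-1)*4/6 = -⅙*(-4) = ⅔ ≈ 0.66667)
s(G, L) = -12*G*L (s(G, L) = 4*((-3*L)*G) = 4*(-3*G*L) = -12*G*L)
c(T, k) = 7 - T/2 - k/2 (c(T, k) = 7 - (T + k)/2 = 7 + (-T/2 - k/2) = 7 - T/2 - k/2)
√(c(s(-13, W), d(9, -2)) + 45486) = √((7 - (-6)*(-13)*2/3 - ½*9) + 45486) = √((7 - ½*104 - 9/2) + 45486) = √((7 - 52 - 9/2) + 45486) = √(-99/2 + 45486) = √(90873/2) = 3*√20194/2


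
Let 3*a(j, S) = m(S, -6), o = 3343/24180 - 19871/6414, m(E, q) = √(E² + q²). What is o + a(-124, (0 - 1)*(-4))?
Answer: -76506463/25848420 + 2*√13/3 ≈ -0.55611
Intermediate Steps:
o = -76506463/25848420 (o = 3343*(1/24180) - 19871*1/6414 = 3343/24180 - 19871/6414 = -76506463/25848420 ≈ -2.9598)
a(j, S) = √(36 + S²)/3 (a(j, S) = √(S² + (-6)²)/3 = √(S² + 36)/3 = √(36 + S²)/3)
o + a(-124, (0 - 1)*(-4)) = -76506463/25848420 + √(36 + ((0 - 1)*(-4))²)/3 = -76506463/25848420 + √(36 + (-1*(-4))²)/3 = -76506463/25848420 + √(36 + 4²)/3 = -76506463/25848420 + √(36 + 16)/3 = -76506463/25848420 + √52/3 = -76506463/25848420 + (2*√13)/3 = -76506463/25848420 + 2*√13/3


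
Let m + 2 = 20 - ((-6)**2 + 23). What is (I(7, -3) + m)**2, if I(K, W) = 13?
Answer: 784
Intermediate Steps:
m = -41 (m = -2 + (20 - ((-6)**2 + 23)) = -2 + (20 - (36 + 23)) = -2 + (20 - 1*59) = -2 + (20 - 59) = -2 - 39 = -41)
(I(7, -3) + m)**2 = (13 - 41)**2 = (-28)**2 = 784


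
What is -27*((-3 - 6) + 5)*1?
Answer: 108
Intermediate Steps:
-27*((-3 - 6) + 5)*1 = -27*(-9 + 5)*1 = -27*(-4)*1 = 108*1 = 108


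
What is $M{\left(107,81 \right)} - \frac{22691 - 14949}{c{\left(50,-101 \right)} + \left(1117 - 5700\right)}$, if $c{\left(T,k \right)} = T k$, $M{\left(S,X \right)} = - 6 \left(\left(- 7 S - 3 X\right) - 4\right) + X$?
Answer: $\frac{58354823}{9633} \approx 6057.8$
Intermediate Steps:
$M{\left(S,X \right)} = 24 + 19 X + 42 S$ ($M{\left(S,X \right)} = - 6 \left(-4 - 7 S - 3 X\right) + X = \left(24 + 18 X + 42 S\right) + X = 24 + 19 X + 42 S$)
$M{\left(107,81 \right)} - \frac{22691 - 14949}{c{\left(50,-101 \right)} + \left(1117 - 5700\right)} = \left(24 + 19 \cdot 81 + 42 \cdot 107\right) - \frac{22691 - 14949}{50 \left(-101\right) + \left(1117 - 5700\right)} = \left(24 + 1539 + 4494\right) - \frac{7742}{-5050 + \left(1117 - 5700\right)} = 6057 - \frac{7742}{-5050 - 4583} = 6057 - \frac{7742}{-9633} = 6057 - 7742 \left(- \frac{1}{9633}\right) = 6057 - - \frac{7742}{9633} = 6057 + \frac{7742}{9633} = \frac{58354823}{9633}$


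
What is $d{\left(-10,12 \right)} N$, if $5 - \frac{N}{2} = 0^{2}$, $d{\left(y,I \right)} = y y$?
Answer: $1000$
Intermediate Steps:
$d{\left(y,I \right)} = y^{2}$
$N = 10$ ($N = 10 - 2 \cdot 0^{2} = 10 - 0 = 10 + 0 = 10$)
$d{\left(-10,12 \right)} N = \left(-10\right)^{2} \cdot 10 = 100 \cdot 10 = 1000$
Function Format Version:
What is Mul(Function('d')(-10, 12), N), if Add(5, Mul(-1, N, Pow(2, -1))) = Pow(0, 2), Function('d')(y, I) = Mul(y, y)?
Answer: 1000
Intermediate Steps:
Function('d')(y, I) = Pow(y, 2)
N = 10 (N = Add(10, Mul(-2, Pow(0, 2))) = Add(10, Mul(-2, 0)) = Add(10, 0) = 10)
Mul(Function('d')(-10, 12), N) = Mul(Pow(-10, 2), 10) = Mul(100, 10) = 1000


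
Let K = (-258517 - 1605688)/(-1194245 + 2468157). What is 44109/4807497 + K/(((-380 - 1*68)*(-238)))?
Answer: 40696226949481/4442179328447488 ≈ 0.0091613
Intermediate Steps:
K = -1864205/1273912 ≈ -1.4634
44109/4807497 + K/(((-380 - 1*68)*(-238))) = 44109/4807497 - 1864205*(-1/(238*(-380 - 1*68)))/1273912 = 44109*(1/4807497) - 1864205*(-1/(238*(-380 - 68)))/1273912 = 14703/1602499 - 1864205/(1273912*((-448*(-238)))) = 14703/1602499 - 1864205/1273912/106624 = 14703/1602499 - 1864205/1273912*1/106624 = 14703/1602499 - 38045/2772032512 = 40696226949481/4442179328447488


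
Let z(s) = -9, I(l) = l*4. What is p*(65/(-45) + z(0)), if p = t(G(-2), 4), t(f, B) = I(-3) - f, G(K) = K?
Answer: 940/9 ≈ 104.44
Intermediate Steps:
I(l) = 4*l
t(f, B) = -12 - f (t(f, B) = 4*(-3) - f = -12 - f)
p = -10 (p = -12 - 1*(-2) = -12 + 2 = -10)
p*(65/(-45) + z(0)) = -10*(65/(-45) - 9) = -10*(65*(-1/45) - 9) = -10*(-13/9 - 9) = -10*(-94/9) = 940/9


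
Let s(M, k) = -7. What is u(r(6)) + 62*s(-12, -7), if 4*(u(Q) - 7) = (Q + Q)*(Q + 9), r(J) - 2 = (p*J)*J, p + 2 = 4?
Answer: 2644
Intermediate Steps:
p = 2 (p = -2 + 4 = 2)
r(J) = 2 + 2*J² (r(J) = 2 + (2*J)*J = 2 + 2*J²)
u(Q) = 7 + Q*(9 + Q)/2 (u(Q) = 7 + ((Q + Q)*(Q + 9))/4 = 7 + ((2*Q)*(9 + Q))/4 = 7 + (2*Q*(9 + Q))/4 = 7 + Q*(9 + Q)/2)
u(r(6)) + 62*s(-12, -7) = (7 + (2 + 2*6²)²/2 + 9*(2 + 2*6²)/2) + 62*(-7) = (7 + (2 + 2*36)²/2 + 9*(2 + 2*36)/2) - 434 = (7 + (2 + 72)²/2 + 9*(2 + 72)/2) - 434 = (7 + (½)*74² + (9/2)*74) - 434 = (7 + (½)*5476 + 333) - 434 = (7 + 2738 + 333) - 434 = 3078 - 434 = 2644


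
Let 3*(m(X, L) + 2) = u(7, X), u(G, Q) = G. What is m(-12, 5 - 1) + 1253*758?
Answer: 2849323/3 ≈ 9.4977e+5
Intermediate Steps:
m(X, L) = ⅓ (m(X, L) = -2 + (⅓)*7 = -2 + 7/3 = ⅓)
m(-12, 5 - 1) + 1253*758 = ⅓ + 1253*758 = ⅓ + 949774 = 2849323/3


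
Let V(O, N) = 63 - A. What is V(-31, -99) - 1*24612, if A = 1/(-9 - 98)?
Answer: -2626742/107 ≈ -24549.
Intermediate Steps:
A = -1/107 (A = 1/(-107) = -1/107 ≈ -0.0093458)
V(O, N) = 6742/107 (V(O, N) = 63 - 1*(-1/107) = 63 + 1/107 = 6742/107)
V(-31, -99) - 1*24612 = 6742/107 - 1*24612 = 6742/107 - 24612 = -2626742/107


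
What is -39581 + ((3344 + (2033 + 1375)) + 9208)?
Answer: -23621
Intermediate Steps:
-39581 + ((3344 + (2033 + 1375)) + 9208) = -39581 + ((3344 + 3408) + 9208) = -39581 + (6752 + 9208) = -39581 + 15960 = -23621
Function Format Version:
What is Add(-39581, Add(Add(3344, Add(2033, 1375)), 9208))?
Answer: -23621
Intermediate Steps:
Add(-39581, Add(Add(3344, Add(2033, 1375)), 9208)) = Add(-39581, Add(Add(3344, 3408), 9208)) = Add(-39581, Add(6752, 9208)) = Add(-39581, 15960) = -23621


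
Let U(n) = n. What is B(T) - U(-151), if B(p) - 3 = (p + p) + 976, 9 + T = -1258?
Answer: -1404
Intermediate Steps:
T = -1267 (T = -9 - 1258 = -1267)
B(p) = 979 + 2*p (B(p) = 3 + ((p + p) + 976) = 3 + (2*p + 976) = 3 + (976 + 2*p) = 979 + 2*p)
B(T) - U(-151) = (979 + 2*(-1267)) - 1*(-151) = (979 - 2534) + 151 = -1555 + 151 = -1404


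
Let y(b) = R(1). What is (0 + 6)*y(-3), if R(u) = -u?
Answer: -6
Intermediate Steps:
y(b) = -1 (y(b) = -1*1 = -1)
(0 + 6)*y(-3) = (0 + 6)*(-1) = 6*(-1) = -6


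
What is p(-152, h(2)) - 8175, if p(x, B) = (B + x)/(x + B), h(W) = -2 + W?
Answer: -8174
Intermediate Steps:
p(x, B) = 1 (p(x, B) = (B + x)/(B + x) = 1)
p(-152, h(2)) - 8175 = 1 - 8175 = -8174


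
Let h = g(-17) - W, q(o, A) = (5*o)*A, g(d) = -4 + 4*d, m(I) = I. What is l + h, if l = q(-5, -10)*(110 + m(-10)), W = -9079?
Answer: 34007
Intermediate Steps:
q(o, A) = 5*A*o
l = 25000 (l = (5*(-10)*(-5))*(110 - 10) = 250*100 = 25000)
h = 9007 (h = (-4 + 4*(-17)) - 1*(-9079) = (-4 - 68) + 9079 = -72 + 9079 = 9007)
l + h = 25000 + 9007 = 34007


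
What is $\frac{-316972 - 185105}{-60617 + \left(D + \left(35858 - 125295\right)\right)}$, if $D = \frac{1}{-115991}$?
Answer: $\frac{58236413307}{17404913515} \approx 3.346$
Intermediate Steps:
$D = - \frac{1}{115991} \approx -8.6214 \cdot 10^{-6}$
$\frac{-316972 - 185105}{-60617 + \left(D + \left(35858 - 125295\right)\right)} = \frac{-316972 - 185105}{-60617 + \left(- \frac{1}{115991} + \left(35858 - 125295\right)\right)} = - \frac{502077}{-60617 - \frac{10373887068}{115991}} = - \frac{502077}{- \frac{17404913515}{115991}} = \left(-502077\right) \left(- \frac{115991}{17404913515}\right) = \frac{58236413307}{17404913515}$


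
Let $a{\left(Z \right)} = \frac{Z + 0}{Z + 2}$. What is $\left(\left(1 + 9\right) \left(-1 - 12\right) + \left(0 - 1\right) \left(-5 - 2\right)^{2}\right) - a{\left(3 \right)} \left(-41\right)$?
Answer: $- \frac{772}{5} \approx -154.4$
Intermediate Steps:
$a{\left(Z \right)} = \frac{Z}{2 + Z}$
$\left(\left(1 + 9\right) \left(-1 - 12\right) + \left(0 - 1\right) \left(-5 - 2\right)^{2}\right) - a{\left(3 \right)} \left(-41\right) = \left(\left(1 + 9\right) \left(-1 - 12\right) + \left(0 - 1\right) \left(-5 - 2\right)^{2}\right) - \frac{3}{2 + 3} \left(-41\right) = \left(10 \left(-13\right) + \left(0 - 1\right) \left(-7\right)^{2}\right) - \frac{3}{5} \left(-41\right) = \left(-130 - 49\right) - 3 \cdot \frac{1}{5} \left(-41\right) = \left(-130 - 49\right) - \frac{3}{5} \left(-41\right) = -179 - - \frac{123}{5} = -179 + \frac{123}{5} = - \frac{772}{5}$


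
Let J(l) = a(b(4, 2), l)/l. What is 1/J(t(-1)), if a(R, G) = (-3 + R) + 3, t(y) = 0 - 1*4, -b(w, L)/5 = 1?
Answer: ⅘ ≈ 0.80000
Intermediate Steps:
b(w, L) = -5 (b(w, L) = -5*1 = -5)
t(y) = -4 (t(y) = 0 - 4 = -4)
a(R, G) = R
J(l) = -5/l
1/J(t(-1)) = 1/(-5/(-4)) = 1/(-5*(-¼)) = 1/(5/4) = ⅘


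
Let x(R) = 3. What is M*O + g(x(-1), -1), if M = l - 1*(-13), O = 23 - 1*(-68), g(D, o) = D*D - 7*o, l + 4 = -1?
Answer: 744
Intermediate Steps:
l = -5 (l = -4 - 1 = -5)
g(D, o) = D**2 - 7*o
O = 91 (O = 23 + 68 = 91)
M = 8 (M = -5 - 1*(-13) = -5 + 13 = 8)
M*O + g(x(-1), -1) = 8*91 + (3**2 - 7*(-1)) = 728 + (9 + 7) = 728 + 16 = 744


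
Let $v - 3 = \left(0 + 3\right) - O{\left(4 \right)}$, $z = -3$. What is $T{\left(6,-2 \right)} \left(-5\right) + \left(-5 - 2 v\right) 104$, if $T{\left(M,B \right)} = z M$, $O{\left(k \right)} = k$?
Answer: $-846$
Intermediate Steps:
$T{\left(M,B \right)} = - 3 M$
$v = 2$ ($v = 3 + \left(\left(0 + 3\right) - 4\right) = 3 + \left(3 - 4\right) = 3 - 1 = 2$)
$T{\left(6,-2 \right)} \left(-5\right) + \left(-5 - 2 v\right) 104 = \left(-3\right) 6 \left(-5\right) + \left(-5 - 4\right) 104 = \left(-18\right) \left(-5\right) + \left(-5 - 4\right) 104 = 90 - 936 = -846$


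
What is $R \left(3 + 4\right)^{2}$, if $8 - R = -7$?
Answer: $735$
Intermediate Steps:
$R = 15$ ($R = 8 - -7 = 8 + 7 = 15$)
$R \left(3 + 4\right)^{2} = 15 \left(3 + 4\right)^{2} = 15 \cdot 7^{2} = 15 \cdot 49 = 735$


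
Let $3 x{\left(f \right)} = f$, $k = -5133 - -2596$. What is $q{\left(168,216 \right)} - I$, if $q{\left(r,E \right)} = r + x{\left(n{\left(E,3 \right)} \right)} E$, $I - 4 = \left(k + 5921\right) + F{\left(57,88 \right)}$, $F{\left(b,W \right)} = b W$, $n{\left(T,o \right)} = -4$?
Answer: $-8524$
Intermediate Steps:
$F{\left(b,W \right)} = W b$
$k = -2537$ ($k = -5133 + 2596 = -2537$)
$x{\left(f \right)} = \frac{f}{3}$
$I = 8404$ ($I = 4 + \left(\left(-2537 + 5921\right) + 88 \cdot 57\right) = 4 + \left(3384 + 5016\right) = 4 + 8400 = 8404$)
$q{\left(r,E \right)} = r - \frac{4 E}{3}$ ($q{\left(r,E \right)} = r + \frac{1}{3} \left(-4\right) E = r - \frac{4 E}{3}$)
$q{\left(168,216 \right)} - I = \left(168 - 288\right) - 8404 = -120 - 8404 = -8524$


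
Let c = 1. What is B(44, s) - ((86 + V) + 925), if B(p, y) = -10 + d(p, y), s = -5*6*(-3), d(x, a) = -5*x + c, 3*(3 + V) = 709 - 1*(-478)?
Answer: -4898/3 ≈ -1632.7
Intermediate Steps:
V = 1178/3 (V = -3 + (709 - 1*(-478))/3 = -3 + (709 + 478)/3 = -3 + (⅓)*1187 = -3 + 1187/3 = 1178/3 ≈ 392.67)
d(x, a) = 1 - 5*x (d(x, a) = -5*x + 1 = 1 - 5*x)
s = 90 (s = -30*(-3) = 90)
B(p, y) = -9 - 5*p (B(p, y) = -10 + (1 - 5*p) = -9 - 5*p)
B(44, s) - ((86 + V) + 925) = (-9 - 5*44) - ((86 + 1178/3) + 925) = (-9 - 220) - (1436/3 + 925) = -229 - 1*4211/3 = -229 - 4211/3 = -4898/3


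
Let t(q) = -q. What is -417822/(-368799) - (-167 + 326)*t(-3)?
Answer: -58499767/122933 ≈ -475.87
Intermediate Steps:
-417822/(-368799) - (-167 + 326)*t(-3) = -417822/(-368799) - (-167 + 326)*(-1*(-3)) = -417822*(-1/368799) - 159*3 = 139274/122933 - 1*477 = 139274/122933 - 477 = -58499767/122933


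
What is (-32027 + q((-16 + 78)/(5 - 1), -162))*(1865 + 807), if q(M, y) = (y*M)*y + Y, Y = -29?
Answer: 1001267872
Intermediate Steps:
q(M, y) = -29 + M*y**2 (q(M, y) = (y*M)*y - 29 = (M*y)*y - 29 = M*y**2 - 29 = -29 + M*y**2)
(-32027 + q((-16 + 78)/(5 - 1), -162))*(1865 + 807) = (-32027 + (-29 + ((-16 + 78)/(5 - 1))*(-162)**2))*(1865 + 807) = (-32027 + (-29 + (62/4)*26244))*2672 = (-32027 + (-29 + (62*(1/4))*26244))*2672 = (-32027 + (-29 + (31/2)*26244))*2672 = (-32027 + (-29 + 406782))*2672 = (-32027 + 406753)*2672 = 374726*2672 = 1001267872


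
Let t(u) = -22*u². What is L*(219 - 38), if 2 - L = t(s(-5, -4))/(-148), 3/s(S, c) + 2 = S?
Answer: 1294693/3626 ≈ 357.06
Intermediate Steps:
s(S, c) = 3/(-2 + S)
L = 7153/3626 (L = 2 - (-22*9/(-2 - 5)²)/(-148) = 2 - (-22*(3/(-7))²)*(-1)/148 = 2 - (-22*(3*(-⅐))²)*(-1)/148 = 2 - (-22*(-3/7)²)*(-1)/148 = 2 - (-22*9/49)*(-1)/148 = 2 - (-198)*(-1)/(49*148) = 2 - 1*99/3626 = 2 - 99/3626 = 7153/3626 ≈ 1.9727)
L*(219 - 38) = 7153*(219 - 38)/3626 = (7153/3626)*181 = 1294693/3626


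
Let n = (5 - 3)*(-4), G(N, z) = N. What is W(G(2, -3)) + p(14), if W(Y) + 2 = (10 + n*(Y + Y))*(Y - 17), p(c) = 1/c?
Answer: 4593/14 ≈ 328.07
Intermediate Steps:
n = -8 (n = 2*(-4) = -8)
W(Y) = -2 + (-17 + Y)*(10 - 16*Y) (W(Y) = -2 + (10 - 8*(Y + Y))*(Y - 17) = -2 + (10 - 16*Y)*(-17 + Y) = -2 + (-17 + Y)*(10 - 16*Y))
W(G(2, -3)) + p(14) = (-172 - 16*2² + 282*2) + 1/14 = (-172 - 16*4 + 564) + 1/14 = (-172 - 64 + 564) + 1/14 = 328 + 1/14 = 4593/14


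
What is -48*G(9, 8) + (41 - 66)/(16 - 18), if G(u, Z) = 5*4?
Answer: -1895/2 ≈ -947.50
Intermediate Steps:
G(u, Z) = 20
-48*G(9, 8) + (41 - 66)/(16 - 18) = -48*20 + (41 - 66)/(16 - 18) = -960 - 25/(-2) = -960 - 25*(-½) = -960 + 25/2 = -1895/2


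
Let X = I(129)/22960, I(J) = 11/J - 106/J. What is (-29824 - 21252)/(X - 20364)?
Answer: 30255787968/12062981971 ≈ 2.5082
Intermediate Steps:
I(J) = -95/J
X = -19/592368 (X = -95/129/22960 = -95*1/129*(1/22960) = -95/129*1/22960 = -19/592368 ≈ -3.2075e-5)
(-29824 - 21252)/(X - 20364) = (-29824 - 21252)/(-19/592368 - 20364) = -51076/(-12062981971/592368) = -51076*(-592368/12062981971) = 30255787968/12062981971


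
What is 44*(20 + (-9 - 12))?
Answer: -44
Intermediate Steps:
44*(20 + (-9 - 12)) = 44*(20 - 21) = 44*(-1) = -44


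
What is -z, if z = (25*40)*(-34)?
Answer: 34000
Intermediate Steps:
z = -34000 (z = 1000*(-34) = -34000)
-z = -1*(-34000) = 34000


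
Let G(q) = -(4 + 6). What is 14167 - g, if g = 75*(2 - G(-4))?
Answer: 13267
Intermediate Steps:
G(q) = -10 (G(q) = -1*10 = -10)
g = 900 (g = 75*(2 - 1*(-10)) = 75*(2 + 10) = 75*12 = 900)
14167 - g = 14167 - 1*900 = 14167 - 900 = 13267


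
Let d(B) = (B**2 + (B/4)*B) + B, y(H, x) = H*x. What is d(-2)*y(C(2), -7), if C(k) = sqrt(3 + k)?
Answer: -21*sqrt(5) ≈ -46.957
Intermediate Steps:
d(B) = B + 5*B**2/4 (d(B) = (B**2 + (B*(1/4))*B) + B = (B**2 + (B/4)*B) + B = (B**2 + B**2/4) + B = 5*B**2/4 + B = B + 5*B**2/4)
d(-2)*y(C(2), -7) = ((1/4)*(-2)*(4 + 5*(-2)))*(sqrt(3 + 2)*(-7)) = ((1/4)*(-2)*(4 - 10))*(sqrt(5)*(-7)) = ((1/4)*(-2)*(-6))*(-7*sqrt(5)) = 3*(-7*sqrt(5)) = -21*sqrt(5)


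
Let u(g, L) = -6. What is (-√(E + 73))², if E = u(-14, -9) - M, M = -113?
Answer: 180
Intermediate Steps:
E = 107 (E = -6 - 1*(-113) = -6 + 113 = 107)
(-√(E + 73))² = (-√(107 + 73))² = (-√180)² = (-6*√5)² = 180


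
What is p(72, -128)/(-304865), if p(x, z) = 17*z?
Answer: 2176/304865 ≈ 0.0071376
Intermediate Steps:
p(72, -128)/(-304865) = (17*(-128))/(-304865) = -2176*(-1/304865) = 2176/304865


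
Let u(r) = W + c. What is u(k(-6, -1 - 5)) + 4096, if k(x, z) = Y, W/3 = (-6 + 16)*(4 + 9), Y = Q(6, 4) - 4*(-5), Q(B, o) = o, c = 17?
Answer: 4503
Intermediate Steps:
Y = 24 (Y = 4 - 4*(-5) = 4 + 20 = 24)
W = 390 (W = 3*((-6 + 16)*(4 + 9)) = 3*(10*13) = 3*130 = 390)
k(x, z) = 24
u(r) = 407 (u(r) = 390 + 17 = 407)
u(k(-6, -1 - 5)) + 4096 = 407 + 4096 = 4503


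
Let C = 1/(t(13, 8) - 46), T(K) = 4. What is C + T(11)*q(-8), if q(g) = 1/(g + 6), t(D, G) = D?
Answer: -67/33 ≈ -2.0303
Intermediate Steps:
q(g) = 1/(6 + g)
C = -1/33 (C = 1/(13 - 46) = 1/(-33) = -1/33 ≈ -0.030303)
C + T(11)*q(-8) = -1/33 + 4/(6 - 8) = -1/33 + 4/(-2) = -1/33 + 4*(-1/2) = -1/33 - 2 = -67/33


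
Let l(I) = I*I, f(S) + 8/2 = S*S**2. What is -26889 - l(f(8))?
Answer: -284953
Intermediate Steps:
f(S) = -4 + S**3 (f(S) = -4 + S*S**2 = -4 + S**3)
l(I) = I**2
-26889 - l(f(8)) = -26889 - (-4 + 8**3)**2 = -26889 - (-4 + 512)**2 = -26889 - 1*508**2 = -26889 - 1*258064 = -26889 - 258064 = -284953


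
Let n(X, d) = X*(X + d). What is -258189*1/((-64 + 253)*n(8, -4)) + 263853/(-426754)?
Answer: -18629828575/430168032 ≈ -43.308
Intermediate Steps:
-258189*1/((-64 + 253)*n(8, -4)) + 263853/(-426754) = -258189*1/(8*(-64 + 253)*(8 - 4)) + 263853/(-426754) = -258189/(189*(8*4)) + 263853*(-1/426754) = -258189/(189*32) - 263853/426754 = -258189/6048 - 263853/426754 = -258189*1/6048 - 263853/426754 = -86063/2016 - 263853/426754 = -18629828575/430168032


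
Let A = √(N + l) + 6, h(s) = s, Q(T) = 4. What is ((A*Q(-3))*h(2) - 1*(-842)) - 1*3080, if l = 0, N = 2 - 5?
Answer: -2190 + 8*I*√3 ≈ -2190.0 + 13.856*I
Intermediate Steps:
N = -3
A = 6 + I*√3 (A = √(-3 + 0) + 6 = √(-3) + 6 = I*√3 + 6 = 6 + I*√3 ≈ 6.0 + 1.732*I)
((A*Q(-3))*h(2) - 1*(-842)) - 1*3080 = (((6 + I*√3)*4)*2 - 1*(-842)) - 1*3080 = ((24 + 4*I*√3)*2 + 842) - 3080 = ((48 + 8*I*√3) + 842) - 3080 = (890 + 8*I*√3) - 3080 = -2190 + 8*I*√3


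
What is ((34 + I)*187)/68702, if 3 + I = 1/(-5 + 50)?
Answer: 130526/1545795 ≈ 0.084439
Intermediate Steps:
I = -134/45 (I = -3 + 1/(-5 + 50) = -3 + 1/45 = -134/45 ≈ -2.9778)
((34 + I)*187)/68702 = ((34 - 134/45)*187)/68702 = ((1396/45)*187)*(1/68702) = (261052/45)*(1/68702) = 130526/1545795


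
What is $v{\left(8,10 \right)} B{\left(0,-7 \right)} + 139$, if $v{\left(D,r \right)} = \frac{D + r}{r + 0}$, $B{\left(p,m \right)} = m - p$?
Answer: $\frac{632}{5} \approx 126.4$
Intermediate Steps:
$v{\left(D,r \right)} = \frac{D + r}{r}$
$v{\left(8,10 \right)} B{\left(0,-7 \right)} + 139 = \frac{8 + 10}{10} \left(-7 - 0\right) + 139 = \frac{1}{10} \cdot 18 \left(-7 + 0\right) + 139 = \frac{9}{5} \left(-7\right) + 139 = - \frac{63}{5} + 139 = \frac{632}{5}$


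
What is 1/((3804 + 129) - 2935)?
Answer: 1/998 ≈ 0.0010020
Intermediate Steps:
1/((3804 + 129) - 2935) = 1/(3933 - 2935) = 1/998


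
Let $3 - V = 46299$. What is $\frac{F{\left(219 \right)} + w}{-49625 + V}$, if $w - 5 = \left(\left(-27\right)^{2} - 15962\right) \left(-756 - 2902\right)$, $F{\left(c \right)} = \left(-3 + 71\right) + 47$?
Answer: $- \frac{55722434}{95921} \approx -580.92$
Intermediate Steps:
$V = -46296$ ($V = 3 - 46299 = -46296$)
$F{\left(c \right)} = 115$ ($F{\left(c \right)} = 68 + 47 = 115$)
$w = 55722319$ ($w = 5 + \left(\left(-27\right)^{2} - 15962\right) \left(-756 - 2902\right) = 5 + \left(729 - 15962\right) \left(-3658\right) = 5 - -55722314 = 5 + 55722314 = 55722319$)
$\frac{F{\left(219 \right)} + w}{-49625 + V} = \frac{115 + 55722319}{-49625 - 46296} = \frac{55722434}{-95921} = 55722434 \left(- \frac{1}{95921}\right) = - \frac{55722434}{95921}$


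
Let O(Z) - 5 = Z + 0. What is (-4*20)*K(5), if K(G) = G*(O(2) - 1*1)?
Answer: -2400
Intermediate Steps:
O(Z) = 5 + Z (O(Z) = 5 + (Z + 0) = 5 + Z)
K(G) = 6*G (K(G) = G*((5 + 2) - 1*1) = G*(7 - 1) = G*6 = 6*G)
(-4*20)*K(5) = (-4*20)*(6*5) = -80*30 = -2400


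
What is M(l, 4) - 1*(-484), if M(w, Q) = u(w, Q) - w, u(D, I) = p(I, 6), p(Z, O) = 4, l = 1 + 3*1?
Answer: 484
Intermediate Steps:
l = 4 (l = 1 + 3 = 4)
u(D, I) = 4
M(w, Q) = 4 - w
M(l, 4) - 1*(-484) = (4 - 1*4) - 1*(-484) = (4 - 4) + 484 = 0 + 484 = 484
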